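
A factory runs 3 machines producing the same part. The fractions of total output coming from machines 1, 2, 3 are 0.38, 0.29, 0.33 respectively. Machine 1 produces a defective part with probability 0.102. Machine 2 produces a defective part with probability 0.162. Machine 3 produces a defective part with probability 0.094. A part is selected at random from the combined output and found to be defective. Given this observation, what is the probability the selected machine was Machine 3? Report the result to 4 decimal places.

Posterior probability ≈ 0.2657

Tabulate prior·likelihood by source: [1] prior 0.38, lik 0.102, product 0.03876; [2] prior 0.29, lik 0.162, product 0.04698; [3] prior 0.33, lik 0.094, product 0.03102.
Normalizing constant = 0.11676; the posterior for Machine 3 is its product over the sum, 0.03102/0.11676 = 0.2657.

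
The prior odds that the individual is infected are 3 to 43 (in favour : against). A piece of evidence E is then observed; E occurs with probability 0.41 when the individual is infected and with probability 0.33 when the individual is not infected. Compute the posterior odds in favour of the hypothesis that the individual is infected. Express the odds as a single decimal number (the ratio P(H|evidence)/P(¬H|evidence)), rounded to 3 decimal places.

Posterior odds ≈ 0.087

Prior odds = 3/43 = 0.069767.
Likelihood ratio for E = 0.41/0.33 = 1.2424.
Posterior odds = prior odds × LR = 0.086681.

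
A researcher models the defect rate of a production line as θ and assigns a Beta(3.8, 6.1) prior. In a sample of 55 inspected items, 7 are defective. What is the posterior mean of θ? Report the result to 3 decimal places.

The binomial likelihood is conjugate to the Beta prior: with 7 successes and 48 failures, the posterior is Beta(3.8+7, 6.1+48) = Beta(10.8, 54.1).
E[θ | data] = 10.8/(10.8+54.1) = 0.166.

Posterior mean ≈ 0.166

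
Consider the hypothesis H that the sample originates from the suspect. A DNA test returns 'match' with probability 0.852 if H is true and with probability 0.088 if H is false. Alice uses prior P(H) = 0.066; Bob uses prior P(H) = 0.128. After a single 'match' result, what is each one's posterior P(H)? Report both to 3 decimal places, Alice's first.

The likelihood ratio for a 'match' result is 0.852/0.088 = 9.6818.
Alice: prior odds 0.066/0.934 = 0.070664; posterior odds 0.68415; posterior probability 0.406.
Bob: prior odds 0.128/0.872 = 0.14679; posterior odds 1.4212; posterior probability 0.587.

Alice: 0.406; Bob: 0.587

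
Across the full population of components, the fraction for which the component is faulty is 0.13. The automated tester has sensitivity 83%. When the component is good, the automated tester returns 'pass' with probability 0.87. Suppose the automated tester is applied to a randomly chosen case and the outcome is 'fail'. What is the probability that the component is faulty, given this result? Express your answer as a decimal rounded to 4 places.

Write H for 'the component is faulty'. Prior odds H:¬H = 0.13/0.87 = 0.14943. For the 'fail' outcome, the likelihood ratio is 0.83/0.13 = 6.3846.
Posterior odds = 0.14943 × 6.3846 = 0.95402, so P(H|E) = 0.95402/(1+0.95402) = 0.4882.

P(H | E) ≈ 0.4882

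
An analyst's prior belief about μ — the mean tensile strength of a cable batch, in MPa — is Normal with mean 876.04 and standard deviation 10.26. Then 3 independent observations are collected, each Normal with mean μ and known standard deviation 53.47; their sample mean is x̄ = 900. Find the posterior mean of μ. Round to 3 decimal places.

Posterior mean ≈ 878.423

With known σ, the Normal prior is conjugate. Weight on the data is w = (n/σ²)/(n/σ² + 1/τ₀²) = 0.00104930/(0.00104930+0.00949960) = 0.099470.
Posterior mean = w·x̄ + (1−w)·μ₀ = 0.099470·900 + 0.90053·876.04 = 878.423.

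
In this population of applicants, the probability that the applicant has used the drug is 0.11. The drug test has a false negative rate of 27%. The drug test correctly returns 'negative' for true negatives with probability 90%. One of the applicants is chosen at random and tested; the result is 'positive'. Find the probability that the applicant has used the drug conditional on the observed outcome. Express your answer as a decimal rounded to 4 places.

P(H | E) ≈ 0.4743

Let H be the event that the applicant has used the drug. P(H) = 0.11, so P(¬H) = 0.89. With E the 'positive' result, P(E|H) = 0.73 and P(E|¬H) = 0.1.
P(E) = 0.73·0.11 + 0.1·0.89 = 0.080300 + 0.089000 = 0.16930.
By Bayes' theorem, P(H|E) = 0.080300 / 0.16930 = 0.4743.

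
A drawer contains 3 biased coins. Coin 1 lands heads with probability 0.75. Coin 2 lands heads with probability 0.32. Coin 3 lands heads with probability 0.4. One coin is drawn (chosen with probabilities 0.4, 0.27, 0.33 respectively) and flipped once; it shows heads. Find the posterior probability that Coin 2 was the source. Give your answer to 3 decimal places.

Tabulate prior·likelihood by source: [1] prior 0.4, lik 0.75, product 0.3000; [2] prior 0.27, lik 0.32, product 0.08640; [3] prior 0.33, lik 0.4, product 0.1320.
Normalizing constant = 0.51840; the posterior for Coin 2 is its product over the sum, 0.08640/0.51840 = 0.167.

Posterior probability ≈ 0.167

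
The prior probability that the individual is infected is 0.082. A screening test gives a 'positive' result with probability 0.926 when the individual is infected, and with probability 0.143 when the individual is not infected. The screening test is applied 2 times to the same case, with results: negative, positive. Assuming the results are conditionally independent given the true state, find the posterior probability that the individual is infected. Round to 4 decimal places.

With H the event that the individual is infected, the joint likelihood of the observed sequence is P(data|H) = 0.074·0.926 = 0.068524 and P(data|¬H) = 0.857·0.143 = 0.12255.
Bayes: P(H|data) = 0.082·0.068524 / (0.082·0.068524 + 0.918·0.12255) = 0.0056190/0.11812 = 0.0476.

Posterior P(H) ≈ 0.0476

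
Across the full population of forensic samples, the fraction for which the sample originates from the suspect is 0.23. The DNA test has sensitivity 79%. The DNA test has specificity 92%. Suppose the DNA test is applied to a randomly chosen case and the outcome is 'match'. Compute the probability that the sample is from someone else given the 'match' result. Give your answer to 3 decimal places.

Let H be the event that the sample originates from the suspect. P(H) = 0.23, so P(¬H) = 0.77. With E the 'match' result, P(E|H) = 0.79 and P(E|¬H) = 0.08.
P(E) = 0.79·0.23 + 0.08·0.77 = 0.18170 + 0.061600 = 0.24330.
By Bayes' theorem, P(H|E) = 0.18170 / 0.24330 = 0.747. Hence P(¬H|E) = 1 − 0.747 = 0.253.

P(¬H | E) ≈ 0.253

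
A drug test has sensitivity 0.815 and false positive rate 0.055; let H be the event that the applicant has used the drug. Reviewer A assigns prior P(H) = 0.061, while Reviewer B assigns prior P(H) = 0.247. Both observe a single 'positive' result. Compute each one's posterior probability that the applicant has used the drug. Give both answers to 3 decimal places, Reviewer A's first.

Reviewer A: 0.490; Reviewer B: 0.829

The likelihood ratio for a 'positive' result is 0.815/0.055 = 14.818.
Reviewer A: prior odds 0.061/0.939 = 0.064963; posterior odds 0.96263; posterior probability 0.490.
Reviewer B: prior odds 0.247/0.753 = 0.32802; posterior odds 4.8607; posterior probability 0.829.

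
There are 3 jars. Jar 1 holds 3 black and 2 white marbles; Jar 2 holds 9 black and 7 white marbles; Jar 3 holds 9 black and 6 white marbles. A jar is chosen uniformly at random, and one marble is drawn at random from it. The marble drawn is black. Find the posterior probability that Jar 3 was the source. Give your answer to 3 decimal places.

Posterior probability ≈ 0.340

P(black|Jar 1) = 0.6; P(black|Jar 2) = 0.5625; P(black|Jar 3) = 0.6.
Prior × likelihood for each source: 0.333333·0.6=0.2000, 0.333333·0.5625=0.1875, 0.333333·0.6=0.2000. Summing gives P(black) = 0.58750.
P(Jar 3 | black) = 0.2000 / 0.58750 = 0.340.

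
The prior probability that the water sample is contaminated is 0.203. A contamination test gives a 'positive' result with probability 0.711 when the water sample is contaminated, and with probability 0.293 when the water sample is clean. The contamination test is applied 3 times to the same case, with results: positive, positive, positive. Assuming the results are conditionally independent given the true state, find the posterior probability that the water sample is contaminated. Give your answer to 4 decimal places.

Posterior P(H) ≈ 0.7845

Let H be the event that the water sample is contaminated; start with P(H) = 0.203. P('positive'|H) = 0.711, P('positive'|¬H) = 0.293.
Update on result 1 ('positive'): P(H) ← 0.711·0.2030 / (0.711·0.2030 + 0.293·0.7970) = 0.14433/0.37785 = 0.3820.
Update on result 2 ('positive'): P(H) ← 0.711·0.3820 / (0.711·0.3820 + 0.293·0.6180) = 0.27159/0.45267 = 0.6000.
Update on result 3 ('positive'): P(H) ← 0.711·0.6000 / (0.711·0.6000 + 0.293·0.4000) = 0.42658/0.54379 = 0.7845.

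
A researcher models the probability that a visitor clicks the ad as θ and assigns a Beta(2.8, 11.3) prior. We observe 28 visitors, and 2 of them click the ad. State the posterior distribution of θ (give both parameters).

Observing 2 successes and 26 failures updates Beta(2.8, 11.3) by adding the success and failure counts to the two shape parameters: α = 2.8+2 = 4.8, β = 11.3+26 = 37.3.

Posterior: Beta(4.8, 37.3)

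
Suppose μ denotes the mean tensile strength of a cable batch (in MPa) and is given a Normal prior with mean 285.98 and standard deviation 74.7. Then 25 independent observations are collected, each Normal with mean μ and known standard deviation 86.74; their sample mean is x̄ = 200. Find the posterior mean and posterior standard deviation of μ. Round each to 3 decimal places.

Posterior mean ≈ 204.400; posterior SD ≈ 16.898

Prior precision 1/τ₀² = 1/74.7² = 0.00017921; data precision n/σ² = 25/86.74² = 0.00332278.
Posterior precision = 0.00017921 + 0.00332278 = 0.00350199, giving posterior SD = 1/√0.00350199 = 16.898.
Posterior mean = (0.00017921·285.98 + 0.00332278·200) / 0.00350199 = 204.400.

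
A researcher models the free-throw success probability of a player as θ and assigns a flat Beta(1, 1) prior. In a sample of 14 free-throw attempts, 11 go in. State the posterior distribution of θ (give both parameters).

Posterior: Beta(12, 4)

The binomial likelihood is conjugate to the Beta prior: with 11 successes and 3 failures, the posterior is Beta(1+11, 1+3) = Beta(12, 4).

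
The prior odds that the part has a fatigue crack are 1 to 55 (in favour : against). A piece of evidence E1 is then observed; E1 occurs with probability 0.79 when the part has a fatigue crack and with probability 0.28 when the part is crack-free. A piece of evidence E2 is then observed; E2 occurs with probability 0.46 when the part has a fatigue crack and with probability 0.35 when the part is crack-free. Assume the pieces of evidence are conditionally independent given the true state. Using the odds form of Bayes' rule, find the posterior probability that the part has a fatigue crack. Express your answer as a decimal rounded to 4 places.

Prior odds = 1/55 = 0.018182. In log-odds, ln(0.018182) = -4.0073.
Add log likelihood ratios: ln(2.8214) + ln(1.3143) = 1.3105.
Posterior log-odds = -2.6968, so posterior odds = exp(-2.6968) = 0.067421. Converting, P(H|E) = 0.067421/1.0674 = 0.0632.

Posterior probability ≈ 0.0632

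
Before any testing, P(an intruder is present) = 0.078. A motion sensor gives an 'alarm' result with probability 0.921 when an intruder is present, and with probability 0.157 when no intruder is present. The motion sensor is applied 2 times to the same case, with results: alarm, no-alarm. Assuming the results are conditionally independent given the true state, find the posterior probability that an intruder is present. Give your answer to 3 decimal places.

With H the event that an intruder is present, the joint likelihood of the observed sequence is P(data|H) = 0.921·0.079 = 0.072759 and P(data|¬H) = 0.157·0.843 = 0.13235.
Bayes: P(H|data) = 0.078·0.072759 / (0.078·0.072759 + 0.922·0.13235) = 0.0056752/0.12770 = 0.0444.

Posterior P(H) ≈ 0.044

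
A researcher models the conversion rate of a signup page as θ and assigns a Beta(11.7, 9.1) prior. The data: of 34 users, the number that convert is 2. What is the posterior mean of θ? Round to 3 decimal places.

Observing 2 successes and 32 failures updates Beta(11.7, 9.1) by adding the success and failure counts to the two shape parameters: α = 11.7+2 = 13.7, β = 9.1+32 = 41.1.
Posterior mean = α/(α+β) = 13.7/54.8 = 0.250.

Posterior mean ≈ 0.250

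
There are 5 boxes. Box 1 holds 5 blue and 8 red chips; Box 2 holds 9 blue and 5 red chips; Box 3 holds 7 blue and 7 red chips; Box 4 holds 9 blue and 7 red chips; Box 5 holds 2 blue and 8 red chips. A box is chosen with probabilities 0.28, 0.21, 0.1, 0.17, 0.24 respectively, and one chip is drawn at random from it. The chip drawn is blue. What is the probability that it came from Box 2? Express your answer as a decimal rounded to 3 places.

P(blue|Box 1) = 0.3846; P(blue|Box 2) = 0.6429; P(blue|Box 3) = 0.5; P(blue|Box 4) = 0.5625; P(blue|Box 5) = 0.2.
Prior × likelihood for each source: 0.28·0.3846=0.1077, 0.21·0.6429=0.1350, 0.1·0.5=0.05000, 0.17·0.5625=0.09563, 0.24·0.2=0.04800. Summing gives P(blue) = 0.43632.
P(Box 2 | blue) = 0.1350 / 0.43632 = 0.309.

Posterior probability ≈ 0.309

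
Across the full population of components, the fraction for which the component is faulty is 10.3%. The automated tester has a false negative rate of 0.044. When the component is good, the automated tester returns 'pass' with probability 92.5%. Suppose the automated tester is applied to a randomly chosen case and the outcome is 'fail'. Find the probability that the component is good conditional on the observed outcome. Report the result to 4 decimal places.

P(¬H | E) ≈ 0.4059

Let H be the event that the component is faulty. P(H) = 0.103, so P(¬H) = 0.897. With E the 'fail' result, P(E|H) = 0.956 and P(E|¬H) = 0.075.
P(E) = 0.956·0.103 + 0.075·0.897 = 0.098468 + 0.067275 = 0.16574.
By Bayes' theorem, P(H|E) = 0.098468 / 0.16574 = 0.5941. Hence P(¬H|E) = 1 − 0.5941 = 0.4059.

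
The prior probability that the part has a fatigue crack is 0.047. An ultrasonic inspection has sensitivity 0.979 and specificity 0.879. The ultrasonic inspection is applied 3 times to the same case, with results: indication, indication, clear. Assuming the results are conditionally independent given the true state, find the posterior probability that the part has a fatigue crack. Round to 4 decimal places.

Posterior P(H) ≈ 0.0716

With H the event that the part has a fatigue crack, the joint likelihood of the observed sequence is P(data|H) = 0.979·0.979·0.021 = 0.020127 and P(data|¬H) = 0.121·0.121·0.879 = 0.012869.
Bayes: P(H|data) = 0.047·0.020127 / (0.047·0.020127 + 0.953·0.012869) = 0.00094598/0.013211 = 0.0716.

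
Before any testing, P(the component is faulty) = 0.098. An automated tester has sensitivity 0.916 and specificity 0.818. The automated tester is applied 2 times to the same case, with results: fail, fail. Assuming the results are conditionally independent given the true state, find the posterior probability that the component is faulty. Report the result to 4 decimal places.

Posterior P(H) ≈ 0.7335

Let H be the event that the component is faulty; start with P(H) = 0.098. P('fail'|H) = 0.916, P('fail'|¬H) = 0.182.
Update on result 1 ('fail'): P(H) ← 0.916·0.0980 / (0.916·0.0980 + 0.182·0.9020) = 0.089768/0.25393 = 0.3535.
Update on result 2 ('fail'): P(H) ← 0.916·0.3535 / (0.916·0.3535 + 0.182·0.6465) = 0.32382/0.44148 = 0.7335.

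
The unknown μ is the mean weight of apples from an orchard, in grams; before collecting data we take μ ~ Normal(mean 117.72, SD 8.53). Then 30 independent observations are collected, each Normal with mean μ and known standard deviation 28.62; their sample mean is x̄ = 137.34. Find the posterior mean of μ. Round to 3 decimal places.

Prior precision 1/τ₀² = 1/8.53² = 0.0137436; data precision n/σ² = 30/28.62² = 0.0366254.
Posterior precision = 0.0137436 + 0.0366254 = 0.0503690.
Posterior mean = (0.0137436·117.72 + 0.0366254·137.34) / 0.0503690 = 131.987.

Posterior mean ≈ 131.987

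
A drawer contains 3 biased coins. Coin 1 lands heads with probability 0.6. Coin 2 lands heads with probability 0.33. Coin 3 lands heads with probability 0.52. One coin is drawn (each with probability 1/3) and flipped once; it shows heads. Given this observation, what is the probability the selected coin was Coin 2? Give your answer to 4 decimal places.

Posterior probability ≈ 0.2276

Tabulate prior·likelihood by source: [1] prior 0.333333, lik 0.6, product 0.2000; [2] prior 0.333333, lik 0.33, product 0.1100; [3] prior 0.333333, lik 0.52, product 0.1733.
Normalizing constant = 0.48333; the posterior for Coin 2 is its product over the sum, 0.1100/0.48333 = 0.2276.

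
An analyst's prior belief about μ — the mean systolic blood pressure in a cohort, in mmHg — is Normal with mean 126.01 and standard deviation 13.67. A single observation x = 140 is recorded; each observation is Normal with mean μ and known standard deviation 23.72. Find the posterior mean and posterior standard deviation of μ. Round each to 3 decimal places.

Prior precision 1/τ₀² = 1/13.67² = 0.00535135; data precision n/σ² = 1/23.72² = 0.00177734.
Posterior precision = 0.00535135 + 0.00177734 = 0.00712869, giving posterior SD = 1/√0.00712869 = 11.844.
Posterior mean = (0.00535135·126.01 + 0.00177734·140) / 0.00712869 = 129.498.

Posterior mean ≈ 129.498; posterior SD ≈ 11.844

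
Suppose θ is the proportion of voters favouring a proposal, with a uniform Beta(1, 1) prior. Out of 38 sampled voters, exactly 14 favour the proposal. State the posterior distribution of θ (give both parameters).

Posterior: Beta(15, 25)

The binomial likelihood is conjugate to the Beta prior: with 14 successes and 24 failures, the posterior is Beta(1+14, 1+24) = Beta(15, 25).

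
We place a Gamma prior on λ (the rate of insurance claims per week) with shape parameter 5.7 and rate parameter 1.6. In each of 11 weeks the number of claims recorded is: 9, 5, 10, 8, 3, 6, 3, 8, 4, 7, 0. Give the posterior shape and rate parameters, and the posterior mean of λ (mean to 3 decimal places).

The Poisson likelihood adds the total count to the shape and the number of exposure periods to the rate. Here ∑xᵢ = 63 and n = 11, so shape 5.7→68.7 and rate 1.6→12.6.
E[λ | data] = 68.7/12.6 = 5.452.

Posterior: Gamma(shape=68.7, rate=12.6); mean ≈ 5.452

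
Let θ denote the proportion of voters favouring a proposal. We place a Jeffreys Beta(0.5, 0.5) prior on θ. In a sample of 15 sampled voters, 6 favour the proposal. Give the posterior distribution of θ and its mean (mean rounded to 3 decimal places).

The binomial likelihood is conjugate to the Beta prior: with 6 successes and 9 failures, the posterior is Beta(0.5+6, 0.5+9) = Beta(6.5, 9.5).
E[θ | data] = 6.5/(6.5+9.5) = 0.406.

Posterior: Beta(6.5, 9.5); mean ≈ 0.406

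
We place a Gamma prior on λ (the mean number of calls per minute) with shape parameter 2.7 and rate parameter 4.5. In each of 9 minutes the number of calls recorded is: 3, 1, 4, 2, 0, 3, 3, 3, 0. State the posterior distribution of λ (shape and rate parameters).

Posterior: Gamma(shape=21.7, rate=13.5)

Total count ∑xᵢ = 19 over n = 9 minutes.
Gamma is conjugate to the Poisson likelihood: posterior is Gamma(shape = 2.7+19 = 21.7, rate = 4.5+9 = 13.5).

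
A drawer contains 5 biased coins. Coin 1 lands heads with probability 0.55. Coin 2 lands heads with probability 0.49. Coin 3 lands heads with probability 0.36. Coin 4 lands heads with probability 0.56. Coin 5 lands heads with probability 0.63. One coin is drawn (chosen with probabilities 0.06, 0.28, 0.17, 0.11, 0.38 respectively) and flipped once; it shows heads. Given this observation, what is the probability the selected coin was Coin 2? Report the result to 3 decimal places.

P(heads|C1) = 0.55; P(heads|C2) = 0.49; P(heads|C3) = 0.36; P(heads|C4) = 0.56; P(heads|C5) = 0.63.
Prior × likelihood for each source: 0.06·0.55=0.03300, 0.28·0.49=0.1372, 0.17·0.36=0.06120, 0.11·0.56=0.06160, 0.38·0.63=0.2394. Summing gives P(heads) = 0.53240.
P(Coin 2 | heads) = 0.1372 / 0.53240 = 0.258.

Posterior probability ≈ 0.258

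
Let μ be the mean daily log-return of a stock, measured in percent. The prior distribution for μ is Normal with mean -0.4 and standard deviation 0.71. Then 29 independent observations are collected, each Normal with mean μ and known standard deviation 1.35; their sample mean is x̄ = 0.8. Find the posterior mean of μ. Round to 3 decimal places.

With known σ, the Normal prior is conjugate. Weight on the data is w = (n/σ²)/(n/σ² + 1/τ₀²) = 15.9122/(15.9122+1.98373) = 0.88915.
Posterior mean = w·x̄ + (1−w)·μ₀ = 0.88915·0.8 + 0.11085·-0.4 = 0.667.

Posterior mean ≈ 0.667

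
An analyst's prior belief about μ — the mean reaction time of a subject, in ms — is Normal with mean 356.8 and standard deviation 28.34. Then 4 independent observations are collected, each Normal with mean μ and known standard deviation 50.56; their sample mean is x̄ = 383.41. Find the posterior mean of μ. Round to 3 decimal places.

Posterior mean ≈ 371.619

Prior precision 1/τ₀² = 1/28.34² = 0.00124509; data precision n/σ² = 4/50.56² = 0.00156475.
Posterior precision = 0.00124509 + 0.00156475 = 0.00280984.
Posterior mean = (0.00124509·356.8 + 0.00156475·383.41) / 0.00280984 = 371.619.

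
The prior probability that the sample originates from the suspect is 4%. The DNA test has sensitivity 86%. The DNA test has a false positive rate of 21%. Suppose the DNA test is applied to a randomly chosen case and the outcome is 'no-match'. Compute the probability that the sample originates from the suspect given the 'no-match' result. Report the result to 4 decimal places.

P(H | E) ≈ 0.0073

Let H be the event that the sample originates from the suspect. P(H) = 0.04, so P(¬H) = 0.96. With E the 'no-match' result, P(E|H) = 0.14 and P(E|¬H) = 0.79.
P(E) = 0.14·0.04 + 0.79·0.96 = 0.0056000 + 0.75840 = 0.76400.
By Bayes' theorem, P(H|E) = 0.0056000 / 0.76400 = 0.0073.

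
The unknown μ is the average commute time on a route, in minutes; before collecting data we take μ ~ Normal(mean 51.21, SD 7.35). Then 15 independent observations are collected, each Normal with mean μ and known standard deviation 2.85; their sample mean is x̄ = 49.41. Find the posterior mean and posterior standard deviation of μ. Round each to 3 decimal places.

Posterior mean ≈ 49.428; posterior SD ≈ 0.732

With known σ, the Normal prior is conjugate. Weight on the data is w = (n/σ²)/(n/σ² + 1/τ₀²) = 1.84672/(1.84672+0.0185108) = 0.99008.
Posterior mean = w·x̄ + (1−w)·μ₀ = 0.99008·49.41 + 0.0099241·51.21 = 49.428. Posterior variance = 1/(1.84672+0.0185108) = 0.536126, so SD = 0.732.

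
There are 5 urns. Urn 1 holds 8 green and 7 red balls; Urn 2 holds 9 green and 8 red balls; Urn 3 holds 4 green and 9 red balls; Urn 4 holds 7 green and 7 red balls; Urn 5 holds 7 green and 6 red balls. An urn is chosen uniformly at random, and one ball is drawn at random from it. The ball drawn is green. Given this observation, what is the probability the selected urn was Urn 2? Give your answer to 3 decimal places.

Tabulate prior·likelihood by source: [1] prior 0.2, lik 0.5333, product 0.1067; [2] prior 0.2, lik 0.5294, product 0.1059; [3] prior 0.2, lik 0.3077, product 0.06154; [4] prior 0.2, lik 0.5, product 0.1000; [5] prior 0.2, lik 0.5385, product 0.1077.
Normalizing constant = 0.48178; the posterior for Urn 2 is its product over the sum, 0.1059/0.48178 = 0.220.

Posterior probability ≈ 0.220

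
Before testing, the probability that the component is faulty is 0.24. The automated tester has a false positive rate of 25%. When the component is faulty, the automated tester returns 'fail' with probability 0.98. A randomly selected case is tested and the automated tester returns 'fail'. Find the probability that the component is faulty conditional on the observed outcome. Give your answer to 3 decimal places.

P(H | E) ≈ 0.553

Let H be the event that the component is faulty. P(H) = 0.24, so P(¬H) = 0.76. With E the 'fail' result, P(E|H) = 0.98 and P(E|¬H) = 0.25.
P(E) = 0.98·0.24 + 0.25·0.76 = 0.23520 + 0.19000 = 0.42520.
By Bayes' theorem, P(H|E) = 0.23520 / 0.42520 = 0.553.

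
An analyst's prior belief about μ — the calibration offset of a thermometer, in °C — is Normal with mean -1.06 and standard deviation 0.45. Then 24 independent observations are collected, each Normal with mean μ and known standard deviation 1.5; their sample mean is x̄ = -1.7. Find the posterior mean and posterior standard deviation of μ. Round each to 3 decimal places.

Posterior mean ≈ -1.497; posterior SD ≈ 0.253

With known σ, the Normal prior is conjugate. Weight on the data is w = (n/σ²)/(n/σ² + 1/τ₀²) = 10.6667/(10.6667+4.93827) = 0.68354.
Posterior mean = w·x̄ + (1−w)·μ₀ = 0.68354·-1.7 + 0.31646·-1.06 = -1.497. Posterior variance = 1/(10.6667+4.93827) = 0.0640823, so SD = 0.253.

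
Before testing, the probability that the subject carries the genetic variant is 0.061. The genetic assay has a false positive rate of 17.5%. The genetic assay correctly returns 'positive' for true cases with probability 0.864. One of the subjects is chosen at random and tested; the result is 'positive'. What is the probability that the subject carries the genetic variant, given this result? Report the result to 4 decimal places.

P(H | E) ≈ 0.2428

Let H be the event that the subject carries the genetic variant. P(H) = 0.061, so P(¬H) = 0.939. With E the 'positive' result, P(E|H) = 0.864 and P(E|¬H) = 0.175.
P(E) = 0.864·0.061 + 0.175·0.939 = 0.052704 + 0.16432 = 0.21703.
By Bayes' theorem, P(H|E) = 0.052704 / 0.21703 = 0.2428.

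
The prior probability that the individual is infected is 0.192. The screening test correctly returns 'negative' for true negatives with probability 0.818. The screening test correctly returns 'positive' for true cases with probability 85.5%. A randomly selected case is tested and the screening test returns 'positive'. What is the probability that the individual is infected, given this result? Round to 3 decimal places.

Write H for 'the individual is infected'. Prior odds H:¬H = 0.192/0.808 = 0.23762. For the 'positive' outcome, the likelihood ratio is 0.855/0.182 = 4.6978.
Posterior odds = 0.23762 × 4.6978 = 1.1163, so P(H|E) = 1.1163/(1+1.1163) = 0.527.

P(H | E) ≈ 0.527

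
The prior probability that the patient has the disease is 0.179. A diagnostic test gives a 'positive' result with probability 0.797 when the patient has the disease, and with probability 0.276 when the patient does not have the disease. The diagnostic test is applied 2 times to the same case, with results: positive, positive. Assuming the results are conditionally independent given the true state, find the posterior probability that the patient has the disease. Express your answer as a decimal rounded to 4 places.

With H the event that the patient has the disease, the joint likelihood of the observed sequence is P(data|H) = 0.797·0.797 = 0.63521 and P(data|¬H) = 0.276·0.276 = 0.076176.
Bayes: P(H|data) = 0.179·0.63521 / (0.179·0.63521 + 0.821·0.076176) = 0.11370/0.17624 = 0.6451.

Posterior P(H) ≈ 0.6451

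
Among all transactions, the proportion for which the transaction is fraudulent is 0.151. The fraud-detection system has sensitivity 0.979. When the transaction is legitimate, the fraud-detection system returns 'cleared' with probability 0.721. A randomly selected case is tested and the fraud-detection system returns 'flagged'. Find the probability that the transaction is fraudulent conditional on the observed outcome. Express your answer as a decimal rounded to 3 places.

Write H for 'the transaction is fraudulent'. Prior odds H:¬H = 0.151/0.849 = 0.17786. For the 'flagged' outcome, the likelihood ratio is 0.979/0.279 = 3.5090.
Posterior odds = 0.17786 × 3.5090 = 0.62409, so P(H|E) = 0.62409/(1+0.62409) = 0.384.

P(H | E) ≈ 0.384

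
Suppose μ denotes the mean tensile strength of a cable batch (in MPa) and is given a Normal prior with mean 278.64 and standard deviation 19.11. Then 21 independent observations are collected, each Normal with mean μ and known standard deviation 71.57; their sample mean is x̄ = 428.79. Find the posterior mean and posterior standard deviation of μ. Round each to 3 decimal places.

With known σ, the Normal prior is conjugate. Weight on the data is w = (n/σ²)/(n/σ² + 1/τ₀²) = 0.00409975/(0.00409975+0.00273828) = 0.59955.
Posterior mean = w·x̄ + (1−w)·μ₀ = 0.59955·428.79 + 0.40045·278.64 = 368.663. Posterior variance = 1/(0.00409975+0.00273828) = 146.241, so SD = 12.093.

Posterior mean ≈ 368.663; posterior SD ≈ 12.093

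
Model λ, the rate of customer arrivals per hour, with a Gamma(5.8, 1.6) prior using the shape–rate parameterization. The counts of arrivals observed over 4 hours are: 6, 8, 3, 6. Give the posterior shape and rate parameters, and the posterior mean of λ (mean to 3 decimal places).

Posterior: Gamma(shape=28.8, rate=5.6); mean ≈ 5.143

The Poisson likelihood adds the total count to the shape and the number of exposure periods to the rate. Here ∑xᵢ = 23 and n = 4, so shape 5.8→28.8 and rate 1.6→5.6.
E[λ | data] = 28.8/5.6 = 5.143.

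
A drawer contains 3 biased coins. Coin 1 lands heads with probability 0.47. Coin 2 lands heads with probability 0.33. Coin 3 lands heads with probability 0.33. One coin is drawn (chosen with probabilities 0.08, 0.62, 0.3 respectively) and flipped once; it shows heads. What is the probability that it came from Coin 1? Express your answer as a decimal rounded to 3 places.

Tabulate prior·likelihood by source: [1] prior 0.08, lik 0.47, product 0.03760; [2] prior 0.62, lik 0.33, product 0.2046; [3] prior 0.3, lik 0.33, product 0.09900.
Normalizing constant = 0.34120; the posterior for Coin 1 is its product over the sum, 0.03760/0.34120 = 0.110.

Posterior probability ≈ 0.110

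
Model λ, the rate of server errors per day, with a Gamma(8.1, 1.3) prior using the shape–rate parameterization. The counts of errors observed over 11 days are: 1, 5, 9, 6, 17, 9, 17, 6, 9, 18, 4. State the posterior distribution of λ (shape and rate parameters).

Posterior: Gamma(shape=109.1, rate=12.3)

Total count ∑xᵢ = 101 over n = 11 days.
Gamma is conjugate to the Poisson likelihood: posterior is Gamma(shape = 8.1+101 = 109.1, rate = 1.3+11 = 12.3).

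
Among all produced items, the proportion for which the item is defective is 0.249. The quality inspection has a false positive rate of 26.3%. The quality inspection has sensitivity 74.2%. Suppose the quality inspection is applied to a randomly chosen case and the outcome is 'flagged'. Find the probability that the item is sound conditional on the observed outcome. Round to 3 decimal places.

P(¬H | E) ≈ 0.517

Let H be the event that the item is defective. P(H) = 0.249, so P(¬H) = 0.751. With E the 'flagged' result, P(E|H) = 0.742 and P(E|¬H) = 0.263.
P(E) = 0.742·0.249 + 0.263·0.751 = 0.18476 + 0.19751 = 0.38227.
By Bayes' theorem, P(H|E) = 0.18476 / 0.38227 = 0.483. Hence P(¬H|E) = 1 − 0.483 = 0.517.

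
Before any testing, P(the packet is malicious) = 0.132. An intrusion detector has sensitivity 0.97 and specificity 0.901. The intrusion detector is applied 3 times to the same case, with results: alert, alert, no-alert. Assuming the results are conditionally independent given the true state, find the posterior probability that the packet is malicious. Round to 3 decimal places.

Posterior P(H) ≈ 0.327

Let H be the event that the packet is malicious; start with P(H) = 0.132. P('alert'|H) = 0.97, P('alert'|¬H) = 0.099.
Update on result 1 ('alert'): P(H) ← 0.97·0.1320 / (0.97·0.1320 + 0.099·0.8680) = 0.12804/0.21397 = 0.5984.
Update on result 2 ('alert'): P(H) ← 0.97·0.5984 / (0.97·0.5984 + 0.099·0.4016) = 0.58044/0.62020 = 0.9359.
Update on result 3 ('no-alert'): P(H) ← 0.03·0.9359 / (0.03·0.9359 + 0.901·0.0641) = 0.028077/0.085836 = 0.3271.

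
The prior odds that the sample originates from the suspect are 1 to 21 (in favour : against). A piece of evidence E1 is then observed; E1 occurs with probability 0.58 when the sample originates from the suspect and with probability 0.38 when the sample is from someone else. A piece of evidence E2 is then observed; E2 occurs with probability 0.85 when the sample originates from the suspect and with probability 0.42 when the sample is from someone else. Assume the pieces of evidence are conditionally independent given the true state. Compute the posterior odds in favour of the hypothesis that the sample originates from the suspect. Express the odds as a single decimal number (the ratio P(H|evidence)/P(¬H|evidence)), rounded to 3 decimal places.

Posterior odds ≈ 0.147

Prior odds = 1/21 = 0.047619.
Likelihood ratio for E1 = 0.58/0.38 = 1.5263.
Likelihood ratio for E2 = 0.85/0.42 = 2.0238.
Posterior odds = prior odds × LR₁ × LR₂ = 0.14709.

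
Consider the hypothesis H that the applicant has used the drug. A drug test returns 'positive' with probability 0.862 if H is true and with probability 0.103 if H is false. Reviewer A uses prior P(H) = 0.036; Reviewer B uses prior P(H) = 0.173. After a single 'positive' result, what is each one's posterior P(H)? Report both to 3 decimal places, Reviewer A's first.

Reviewer A: 0.238; Reviewer B: 0.636

The likelihood ratio for a 'positive' result is 0.862/0.103 = 8.3689.
Reviewer A: prior odds 0.036/0.964 = 0.037344; posterior odds 0.31253; posterior probability 0.238.
Reviewer B: prior odds 0.173/0.827 = 0.20919; posterior odds 1.7507; posterior probability 0.636.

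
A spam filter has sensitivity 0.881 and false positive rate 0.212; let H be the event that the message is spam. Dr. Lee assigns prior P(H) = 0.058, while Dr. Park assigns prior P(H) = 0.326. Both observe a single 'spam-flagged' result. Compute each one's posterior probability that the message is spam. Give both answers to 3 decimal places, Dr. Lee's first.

The likelihood ratio for a 'spam-flagged' result is 0.881/0.212 = 4.1557.
Dr. Lee: prior odds 0.058/0.942 = 0.061571; posterior odds 0.25587; posterior probability 0.204.
Dr. Park: prior odds 0.326/0.674 = 0.48368; posterior odds 2.0100; posterior probability 0.668.

Dr. Lee: 0.204; Dr. Park: 0.668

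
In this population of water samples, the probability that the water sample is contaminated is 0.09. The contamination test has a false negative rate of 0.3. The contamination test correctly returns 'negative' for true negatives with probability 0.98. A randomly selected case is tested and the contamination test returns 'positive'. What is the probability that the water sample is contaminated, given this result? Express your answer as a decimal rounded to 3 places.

P(H | E) ≈ 0.776

Write H for 'the water sample is contaminated'. Prior odds H:¬H = 0.09/0.91 = 0.098901. For the 'positive' outcome, the likelihood ratio is 0.7/0.02 = 35.000.
Posterior odds = 0.098901 × 35.000 = 3.4615, so P(H|E) = 3.4615/(1+3.4615) = 0.776.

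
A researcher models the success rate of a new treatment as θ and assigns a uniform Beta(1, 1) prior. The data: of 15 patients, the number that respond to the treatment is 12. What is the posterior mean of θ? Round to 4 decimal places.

Posterior mean ≈ 0.7647

The binomial likelihood is conjugate to the Beta prior: with 12 successes and 3 failures, the posterior is Beta(1+12, 1+3) = Beta(13, 4).
Posterior mean = α/(α+β) = 13/17 = 0.7647.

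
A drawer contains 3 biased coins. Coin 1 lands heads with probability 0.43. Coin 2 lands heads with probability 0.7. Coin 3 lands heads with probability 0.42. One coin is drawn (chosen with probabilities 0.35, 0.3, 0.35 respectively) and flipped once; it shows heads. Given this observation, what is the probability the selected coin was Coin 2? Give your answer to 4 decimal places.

Posterior probability ≈ 0.4138

P(heads|C1) = 0.43; P(heads|C2) = 0.7; P(heads|C3) = 0.42.
Prior × likelihood for each source: 0.35·0.43=0.1505, 0.3·0.7=0.2100, 0.35·0.42=0.1470. Summing gives P(heads) = 0.50750.
P(Coin 2 | heads) = 0.2100 / 0.50750 = 0.4138.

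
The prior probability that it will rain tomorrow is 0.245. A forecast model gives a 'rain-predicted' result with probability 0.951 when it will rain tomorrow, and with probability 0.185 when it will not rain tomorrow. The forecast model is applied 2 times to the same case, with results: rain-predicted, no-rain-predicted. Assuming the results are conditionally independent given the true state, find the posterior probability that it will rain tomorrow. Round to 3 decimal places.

Posterior P(H) ≈ 0.091

With H the event that it will rain tomorrow, the joint likelihood of the observed sequence is P(data|H) = 0.951·0.049 = 0.046599 and P(data|¬H) = 0.185·0.815 = 0.15077.
Bayes: P(H|data) = 0.245·0.046599 / (0.245·0.046599 + 0.755·0.15077) = 0.011417/0.12525 = 0.0912.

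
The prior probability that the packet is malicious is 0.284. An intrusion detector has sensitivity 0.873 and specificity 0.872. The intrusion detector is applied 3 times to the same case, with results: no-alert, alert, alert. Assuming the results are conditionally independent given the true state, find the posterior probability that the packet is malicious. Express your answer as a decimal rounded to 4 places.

With H the event that the packet is malicious, the joint likelihood of the observed sequence is P(data|H) = 0.127·0.873·0.873 = 0.096790 and P(data|¬H) = 0.872·0.128·0.128 = 0.014287.
Bayes: P(H|data) = 0.284·0.096790 / (0.284·0.096790 + 0.716·0.014287) = 0.027488/0.037718 = 0.7288.

Posterior P(H) ≈ 0.7288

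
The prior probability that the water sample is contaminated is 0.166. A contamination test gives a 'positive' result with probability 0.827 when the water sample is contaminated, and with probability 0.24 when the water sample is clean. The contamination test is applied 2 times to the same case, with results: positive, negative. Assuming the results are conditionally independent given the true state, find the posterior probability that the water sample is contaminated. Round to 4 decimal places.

Posterior P(H) ≈ 0.1350

With H the event that the water sample is contaminated, the joint likelihood of the observed sequence is P(data|H) = 0.827·0.173 = 0.14307 and P(data|¬H) = 0.24·0.76 = 0.18240.
Bayes: P(H|data) = 0.166·0.14307 / (0.166·0.14307 + 0.834·0.18240) = 0.023750/0.17587 = 0.1350.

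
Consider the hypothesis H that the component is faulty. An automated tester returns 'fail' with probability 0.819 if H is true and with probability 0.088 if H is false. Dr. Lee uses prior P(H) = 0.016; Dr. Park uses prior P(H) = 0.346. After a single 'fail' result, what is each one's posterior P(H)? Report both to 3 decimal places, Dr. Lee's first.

Dr. Lee: 0.131; Dr. Park: 0.831

P('+'|H) = 0.819, P('+'|¬H) = 0.088.
Dr. Lee: numerator 0.819·0.016 = 0.013104; evidence = 0.013104+0.088·0.984 = 0.099696; posterior = 0.131.
Dr. Park: numerator 0.819·0.346 = 0.28337; evidence = 0.28337+0.088·0.654 = 0.34093; posterior = 0.831.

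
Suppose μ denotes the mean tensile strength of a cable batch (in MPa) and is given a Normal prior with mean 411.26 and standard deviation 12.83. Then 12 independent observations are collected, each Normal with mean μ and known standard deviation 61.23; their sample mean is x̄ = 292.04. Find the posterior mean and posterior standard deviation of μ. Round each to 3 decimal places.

Prior precision 1/τ₀² = 1/12.83² = 0.00607501; data precision n/σ² = 12/61.23² = 0.00320076.
Posterior precision = 0.00607501 + 0.00320076 = 0.00927576, giving posterior SD = 1/√0.00927576 = 10.383.
Posterior mean = (0.00607501·411.26 + 0.00320076·292.04) / 0.00927576 = 370.121.

Posterior mean ≈ 370.121; posterior SD ≈ 10.383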